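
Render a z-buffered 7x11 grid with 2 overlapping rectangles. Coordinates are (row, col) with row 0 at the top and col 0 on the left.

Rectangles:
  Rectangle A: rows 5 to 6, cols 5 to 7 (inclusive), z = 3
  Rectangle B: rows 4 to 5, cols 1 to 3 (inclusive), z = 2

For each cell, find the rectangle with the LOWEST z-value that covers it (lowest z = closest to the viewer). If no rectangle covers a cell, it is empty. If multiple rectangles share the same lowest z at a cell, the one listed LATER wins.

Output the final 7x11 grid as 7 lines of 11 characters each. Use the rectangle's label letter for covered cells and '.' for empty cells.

...........
...........
...........
...........
.BBB.......
.BBB.AAA...
.....AAA...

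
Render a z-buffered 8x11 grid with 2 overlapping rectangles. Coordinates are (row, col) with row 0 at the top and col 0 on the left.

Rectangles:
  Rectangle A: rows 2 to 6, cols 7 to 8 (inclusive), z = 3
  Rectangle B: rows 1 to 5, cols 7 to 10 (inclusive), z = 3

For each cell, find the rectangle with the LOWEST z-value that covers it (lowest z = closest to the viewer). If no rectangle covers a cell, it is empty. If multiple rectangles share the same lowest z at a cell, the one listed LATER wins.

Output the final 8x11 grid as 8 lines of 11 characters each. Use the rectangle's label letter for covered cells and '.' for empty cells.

...........
.......BBBB
.......BBBB
.......BBBB
.......BBBB
.......BBBB
.......AA..
...........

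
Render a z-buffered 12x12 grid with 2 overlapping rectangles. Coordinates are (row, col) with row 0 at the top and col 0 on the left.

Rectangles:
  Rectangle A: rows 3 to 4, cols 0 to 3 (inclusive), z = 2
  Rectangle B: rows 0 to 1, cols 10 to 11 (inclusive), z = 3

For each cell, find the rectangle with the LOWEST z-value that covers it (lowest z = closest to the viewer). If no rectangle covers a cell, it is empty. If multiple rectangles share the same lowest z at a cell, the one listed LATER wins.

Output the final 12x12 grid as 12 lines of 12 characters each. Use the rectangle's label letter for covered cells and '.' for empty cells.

..........BB
..........BB
............
AAAA........
AAAA........
............
............
............
............
............
............
............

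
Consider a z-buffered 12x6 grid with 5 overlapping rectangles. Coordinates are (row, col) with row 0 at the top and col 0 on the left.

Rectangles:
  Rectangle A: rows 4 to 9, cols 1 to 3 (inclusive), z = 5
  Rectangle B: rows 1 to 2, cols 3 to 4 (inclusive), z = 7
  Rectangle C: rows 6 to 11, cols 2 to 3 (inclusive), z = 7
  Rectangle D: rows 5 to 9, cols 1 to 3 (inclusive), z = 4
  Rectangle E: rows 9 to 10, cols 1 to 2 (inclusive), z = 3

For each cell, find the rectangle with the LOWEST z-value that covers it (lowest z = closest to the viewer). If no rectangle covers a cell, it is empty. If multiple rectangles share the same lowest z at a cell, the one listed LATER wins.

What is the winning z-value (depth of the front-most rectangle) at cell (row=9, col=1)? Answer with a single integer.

Check cell (9,1):
  A: rows 4-9 cols 1-3 z=5 -> covers; best now A (z=5)
  B: rows 1-2 cols 3-4 -> outside (row miss)
  C: rows 6-11 cols 2-3 -> outside (col miss)
  D: rows 5-9 cols 1-3 z=4 -> covers; best now D (z=4)
  E: rows 9-10 cols 1-2 z=3 -> covers; best now E (z=3)
Winner: E at z=3

Answer: 3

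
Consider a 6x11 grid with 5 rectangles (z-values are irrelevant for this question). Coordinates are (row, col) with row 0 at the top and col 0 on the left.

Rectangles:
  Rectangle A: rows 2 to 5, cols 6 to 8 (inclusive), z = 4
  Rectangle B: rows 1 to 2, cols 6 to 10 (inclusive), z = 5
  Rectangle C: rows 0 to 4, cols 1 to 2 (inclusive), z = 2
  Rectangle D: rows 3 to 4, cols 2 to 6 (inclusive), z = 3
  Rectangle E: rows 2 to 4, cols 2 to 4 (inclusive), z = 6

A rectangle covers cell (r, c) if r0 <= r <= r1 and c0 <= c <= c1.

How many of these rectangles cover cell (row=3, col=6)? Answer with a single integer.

Check cell (3,6):
  A: rows 2-5 cols 6-8 -> covers
  B: rows 1-2 cols 6-10 -> outside (row miss)
  C: rows 0-4 cols 1-2 -> outside (col miss)
  D: rows 3-4 cols 2-6 -> covers
  E: rows 2-4 cols 2-4 -> outside (col miss)
Count covering = 2

Answer: 2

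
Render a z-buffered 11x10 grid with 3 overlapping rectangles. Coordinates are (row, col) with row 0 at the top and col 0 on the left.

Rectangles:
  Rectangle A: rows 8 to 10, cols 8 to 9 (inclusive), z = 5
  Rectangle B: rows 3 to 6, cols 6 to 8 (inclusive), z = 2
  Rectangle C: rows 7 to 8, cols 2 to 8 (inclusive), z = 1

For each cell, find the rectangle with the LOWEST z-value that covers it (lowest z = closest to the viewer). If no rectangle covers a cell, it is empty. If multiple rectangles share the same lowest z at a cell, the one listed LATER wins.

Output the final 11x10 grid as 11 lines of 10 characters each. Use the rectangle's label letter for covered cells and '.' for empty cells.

..........
..........
..........
......BBB.
......BBB.
......BBB.
......BBB.
..CCCCCCC.
..CCCCCCCA
........AA
........AA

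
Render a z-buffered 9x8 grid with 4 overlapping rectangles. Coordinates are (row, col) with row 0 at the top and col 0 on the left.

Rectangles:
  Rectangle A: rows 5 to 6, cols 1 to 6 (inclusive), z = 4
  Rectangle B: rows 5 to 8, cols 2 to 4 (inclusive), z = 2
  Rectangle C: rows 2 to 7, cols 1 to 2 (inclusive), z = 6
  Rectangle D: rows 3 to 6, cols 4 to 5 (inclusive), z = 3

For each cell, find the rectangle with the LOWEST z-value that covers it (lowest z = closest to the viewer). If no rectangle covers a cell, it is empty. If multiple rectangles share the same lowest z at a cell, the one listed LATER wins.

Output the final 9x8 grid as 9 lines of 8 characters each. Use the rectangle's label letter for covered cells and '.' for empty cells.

........
........
.CC.....
.CC.DD..
.CC.DD..
.ABBBDA.
.ABBBDA.
.CBBB...
..BBB...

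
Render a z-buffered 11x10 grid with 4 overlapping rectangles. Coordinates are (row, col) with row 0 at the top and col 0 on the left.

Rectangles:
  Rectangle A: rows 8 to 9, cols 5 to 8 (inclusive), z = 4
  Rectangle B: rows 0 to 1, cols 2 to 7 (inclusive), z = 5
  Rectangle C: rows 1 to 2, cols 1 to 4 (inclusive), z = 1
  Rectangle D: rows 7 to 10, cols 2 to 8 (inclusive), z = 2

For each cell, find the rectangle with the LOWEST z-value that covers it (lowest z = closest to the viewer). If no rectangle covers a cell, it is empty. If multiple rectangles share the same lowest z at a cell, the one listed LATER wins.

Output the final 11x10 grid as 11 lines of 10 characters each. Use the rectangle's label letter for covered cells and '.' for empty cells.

..BBBBBB..
.CCCCBBB..
.CCCC.....
..........
..........
..........
..........
..DDDDDDD.
..DDDDDDD.
..DDDDDDD.
..DDDDDDD.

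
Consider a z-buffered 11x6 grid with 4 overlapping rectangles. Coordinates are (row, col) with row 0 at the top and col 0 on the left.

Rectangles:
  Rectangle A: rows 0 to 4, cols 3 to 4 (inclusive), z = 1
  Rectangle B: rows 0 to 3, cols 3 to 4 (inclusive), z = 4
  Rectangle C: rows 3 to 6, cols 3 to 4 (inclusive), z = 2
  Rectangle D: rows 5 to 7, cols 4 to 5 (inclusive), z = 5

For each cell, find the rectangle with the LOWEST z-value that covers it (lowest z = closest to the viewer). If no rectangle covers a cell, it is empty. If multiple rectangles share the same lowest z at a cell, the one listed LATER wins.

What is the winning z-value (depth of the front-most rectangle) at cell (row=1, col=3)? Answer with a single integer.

Answer: 1

Derivation:
Check cell (1,3):
  A: rows 0-4 cols 3-4 z=1 -> covers; best now A (z=1)
  B: rows 0-3 cols 3-4 z=4 -> covers; best now A (z=1)
  C: rows 3-6 cols 3-4 -> outside (row miss)
  D: rows 5-7 cols 4-5 -> outside (row miss)
Winner: A at z=1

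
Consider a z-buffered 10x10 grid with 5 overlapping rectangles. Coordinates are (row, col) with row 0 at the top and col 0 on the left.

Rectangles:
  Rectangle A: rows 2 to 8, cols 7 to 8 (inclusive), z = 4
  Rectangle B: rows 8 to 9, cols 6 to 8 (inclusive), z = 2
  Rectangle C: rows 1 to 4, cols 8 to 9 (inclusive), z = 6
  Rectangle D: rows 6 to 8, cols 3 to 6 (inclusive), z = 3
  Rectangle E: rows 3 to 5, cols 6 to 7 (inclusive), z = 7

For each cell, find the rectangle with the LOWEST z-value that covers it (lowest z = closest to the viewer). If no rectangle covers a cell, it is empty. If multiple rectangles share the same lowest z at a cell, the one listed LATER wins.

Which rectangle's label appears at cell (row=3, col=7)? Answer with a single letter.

Answer: A

Derivation:
Check cell (3,7):
  A: rows 2-8 cols 7-8 z=4 -> covers; best now A (z=4)
  B: rows 8-9 cols 6-8 -> outside (row miss)
  C: rows 1-4 cols 8-9 -> outside (col miss)
  D: rows 6-8 cols 3-6 -> outside (row miss)
  E: rows 3-5 cols 6-7 z=7 -> covers; best now A (z=4)
Winner: A at z=4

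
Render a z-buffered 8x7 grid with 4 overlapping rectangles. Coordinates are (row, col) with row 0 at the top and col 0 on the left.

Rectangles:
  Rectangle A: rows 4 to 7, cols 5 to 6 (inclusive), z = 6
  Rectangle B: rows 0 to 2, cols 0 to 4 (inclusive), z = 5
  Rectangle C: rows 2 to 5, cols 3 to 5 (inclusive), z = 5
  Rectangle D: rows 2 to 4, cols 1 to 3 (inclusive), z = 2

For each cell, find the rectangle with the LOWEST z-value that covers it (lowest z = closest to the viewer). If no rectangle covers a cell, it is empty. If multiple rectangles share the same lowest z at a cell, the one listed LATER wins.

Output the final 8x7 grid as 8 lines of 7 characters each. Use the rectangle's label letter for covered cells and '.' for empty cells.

BBBBB..
BBBBB..
BDDDCC.
.DDDCC.
.DDDCCA
...CCCA
.....AA
.....AA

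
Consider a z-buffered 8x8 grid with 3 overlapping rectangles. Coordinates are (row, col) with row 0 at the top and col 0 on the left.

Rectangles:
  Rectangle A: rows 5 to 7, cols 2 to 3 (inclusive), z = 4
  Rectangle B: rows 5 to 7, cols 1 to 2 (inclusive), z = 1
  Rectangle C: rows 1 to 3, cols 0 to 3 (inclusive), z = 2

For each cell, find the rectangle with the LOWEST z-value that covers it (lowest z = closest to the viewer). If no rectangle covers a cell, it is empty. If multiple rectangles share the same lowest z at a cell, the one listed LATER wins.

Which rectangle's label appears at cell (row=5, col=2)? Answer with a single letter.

Check cell (5,2):
  A: rows 5-7 cols 2-3 z=4 -> covers; best now A (z=4)
  B: rows 5-7 cols 1-2 z=1 -> covers; best now B (z=1)
  C: rows 1-3 cols 0-3 -> outside (row miss)
Winner: B at z=1

Answer: B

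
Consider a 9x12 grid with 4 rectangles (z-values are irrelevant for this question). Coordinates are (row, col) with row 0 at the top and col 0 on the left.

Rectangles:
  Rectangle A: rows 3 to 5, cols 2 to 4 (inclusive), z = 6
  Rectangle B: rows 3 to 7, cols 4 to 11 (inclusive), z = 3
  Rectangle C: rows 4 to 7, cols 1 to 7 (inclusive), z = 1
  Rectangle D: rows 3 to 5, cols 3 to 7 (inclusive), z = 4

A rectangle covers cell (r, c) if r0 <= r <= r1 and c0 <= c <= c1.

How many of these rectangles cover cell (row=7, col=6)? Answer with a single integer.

Check cell (7,6):
  A: rows 3-5 cols 2-4 -> outside (row miss)
  B: rows 3-7 cols 4-11 -> covers
  C: rows 4-7 cols 1-7 -> covers
  D: rows 3-5 cols 3-7 -> outside (row miss)
Count covering = 2

Answer: 2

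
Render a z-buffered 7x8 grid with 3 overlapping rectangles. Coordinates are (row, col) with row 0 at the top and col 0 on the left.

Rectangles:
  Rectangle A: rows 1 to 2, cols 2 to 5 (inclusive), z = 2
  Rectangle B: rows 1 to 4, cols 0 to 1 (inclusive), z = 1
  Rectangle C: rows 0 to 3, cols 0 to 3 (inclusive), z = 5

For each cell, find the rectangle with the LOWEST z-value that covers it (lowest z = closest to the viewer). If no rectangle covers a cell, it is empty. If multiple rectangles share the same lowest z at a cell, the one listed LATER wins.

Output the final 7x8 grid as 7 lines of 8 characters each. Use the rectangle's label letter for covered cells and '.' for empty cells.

CCCC....
BBAAAA..
BBAAAA..
BBCC....
BB......
........
........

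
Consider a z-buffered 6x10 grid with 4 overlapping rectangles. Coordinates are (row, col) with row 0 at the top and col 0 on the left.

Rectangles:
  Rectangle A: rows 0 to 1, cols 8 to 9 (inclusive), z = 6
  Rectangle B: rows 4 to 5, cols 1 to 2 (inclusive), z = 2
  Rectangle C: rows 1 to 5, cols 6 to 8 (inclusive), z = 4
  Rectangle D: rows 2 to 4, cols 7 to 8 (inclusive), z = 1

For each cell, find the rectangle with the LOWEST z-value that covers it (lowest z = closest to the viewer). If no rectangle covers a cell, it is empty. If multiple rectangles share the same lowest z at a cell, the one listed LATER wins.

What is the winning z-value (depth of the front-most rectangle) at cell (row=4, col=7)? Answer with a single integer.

Check cell (4,7):
  A: rows 0-1 cols 8-9 -> outside (row miss)
  B: rows 4-5 cols 1-2 -> outside (col miss)
  C: rows 1-5 cols 6-8 z=4 -> covers; best now C (z=4)
  D: rows 2-4 cols 7-8 z=1 -> covers; best now D (z=1)
Winner: D at z=1

Answer: 1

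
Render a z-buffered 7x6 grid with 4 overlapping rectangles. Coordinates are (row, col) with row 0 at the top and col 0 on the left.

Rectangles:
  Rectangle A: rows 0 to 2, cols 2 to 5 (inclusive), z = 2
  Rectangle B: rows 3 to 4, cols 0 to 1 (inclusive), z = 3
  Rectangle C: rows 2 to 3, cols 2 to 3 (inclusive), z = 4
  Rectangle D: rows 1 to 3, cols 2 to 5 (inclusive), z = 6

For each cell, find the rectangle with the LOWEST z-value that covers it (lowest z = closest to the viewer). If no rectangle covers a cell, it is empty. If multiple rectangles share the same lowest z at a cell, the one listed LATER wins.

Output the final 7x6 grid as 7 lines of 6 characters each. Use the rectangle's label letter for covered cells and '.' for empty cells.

..AAAA
..AAAA
..AAAA
BBCCDD
BB....
......
......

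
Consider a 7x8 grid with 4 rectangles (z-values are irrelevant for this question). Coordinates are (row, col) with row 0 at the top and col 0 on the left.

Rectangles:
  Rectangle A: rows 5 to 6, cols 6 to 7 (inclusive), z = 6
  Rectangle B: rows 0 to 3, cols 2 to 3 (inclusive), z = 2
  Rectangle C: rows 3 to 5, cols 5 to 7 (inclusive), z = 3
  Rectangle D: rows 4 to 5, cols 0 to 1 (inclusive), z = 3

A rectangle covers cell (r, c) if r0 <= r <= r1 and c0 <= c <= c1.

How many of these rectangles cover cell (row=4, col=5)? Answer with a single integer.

Check cell (4,5):
  A: rows 5-6 cols 6-7 -> outside (row miss)
  B: rows 0-3 cols 2-3 -> outside (row miss)
  C: rows 3-5 cols 5-7 -> covers
  D: rows 4-5 cols 0-1 -> outside (col miss)
Count covering = 1

Answer: 1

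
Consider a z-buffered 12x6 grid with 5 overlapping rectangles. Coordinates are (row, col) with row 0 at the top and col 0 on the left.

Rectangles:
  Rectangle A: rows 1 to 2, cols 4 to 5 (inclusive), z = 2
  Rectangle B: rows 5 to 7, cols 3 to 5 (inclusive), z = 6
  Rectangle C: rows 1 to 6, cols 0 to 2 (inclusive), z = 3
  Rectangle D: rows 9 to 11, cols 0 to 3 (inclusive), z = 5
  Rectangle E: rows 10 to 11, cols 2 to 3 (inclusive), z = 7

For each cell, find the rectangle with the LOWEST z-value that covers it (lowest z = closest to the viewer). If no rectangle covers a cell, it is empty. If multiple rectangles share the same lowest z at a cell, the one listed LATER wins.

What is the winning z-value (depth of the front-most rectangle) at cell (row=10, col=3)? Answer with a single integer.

Answer: 5

Derivation:
Check cell (10,3):
  A: rows 1-2 cols 4-5 -> outside (row miss)
  B: rows 5-7 cols 3-5 -> outside (row miss)
  C: rows 1-6 cols 0-2 -> outside (row miss)
  D: rows 9-11 cols 0-3 z=5 -> covers; best now D (z=5)
  E: rows 10-11 cols 2-3 z=7 -> covers; best now D (z=5)
Winner: D at z=5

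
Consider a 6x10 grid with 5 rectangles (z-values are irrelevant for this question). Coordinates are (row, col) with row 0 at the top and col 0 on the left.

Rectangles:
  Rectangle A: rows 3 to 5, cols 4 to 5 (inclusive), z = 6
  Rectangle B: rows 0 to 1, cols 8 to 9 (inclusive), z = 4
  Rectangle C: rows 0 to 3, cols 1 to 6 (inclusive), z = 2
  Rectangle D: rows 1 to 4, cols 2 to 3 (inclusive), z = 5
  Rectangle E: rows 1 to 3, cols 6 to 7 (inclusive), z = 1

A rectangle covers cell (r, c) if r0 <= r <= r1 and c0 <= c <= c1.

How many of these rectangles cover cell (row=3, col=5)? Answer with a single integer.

Check cell (3,5):
  A: rows 3-5 cols 4-5 -> covers
  B: rows 0-1 cols 8-9 -> outside (row miss)
  C: rows 0-3 cols 1-6 -> covers
  D: rows 1-4 cols 2-3 -> outside (col miss)
  E: rows 1-3 cols 6-7 -> outside (col miss)
Count covering = 2

Answer: 2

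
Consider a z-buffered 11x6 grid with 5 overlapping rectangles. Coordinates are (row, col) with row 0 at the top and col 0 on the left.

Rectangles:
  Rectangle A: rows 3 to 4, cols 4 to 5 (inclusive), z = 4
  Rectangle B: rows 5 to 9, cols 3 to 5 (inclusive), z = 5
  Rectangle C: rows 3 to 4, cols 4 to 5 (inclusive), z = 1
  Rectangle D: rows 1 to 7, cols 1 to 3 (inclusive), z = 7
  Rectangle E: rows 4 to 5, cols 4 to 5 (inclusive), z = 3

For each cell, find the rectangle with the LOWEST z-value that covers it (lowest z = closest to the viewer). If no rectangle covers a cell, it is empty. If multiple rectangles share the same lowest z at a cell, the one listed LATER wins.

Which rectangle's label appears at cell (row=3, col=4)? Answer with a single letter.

Check cell (3,4):
  A: rows 3-4 cols 4-5 z=4 -> covers; best now A (z=4)
  B: rows 5-9 cols 3-5 -> outside (row miss)
  C: rows 3-4 cols 4-5 z=1 -> covers; best now C (z=1)
  D: rows 1-7 cols 1-3 -> outside (col miss)
  E: rows 4-5 cols 4-5 -> outside (row miss)
Winner: C at z=1

Answer: C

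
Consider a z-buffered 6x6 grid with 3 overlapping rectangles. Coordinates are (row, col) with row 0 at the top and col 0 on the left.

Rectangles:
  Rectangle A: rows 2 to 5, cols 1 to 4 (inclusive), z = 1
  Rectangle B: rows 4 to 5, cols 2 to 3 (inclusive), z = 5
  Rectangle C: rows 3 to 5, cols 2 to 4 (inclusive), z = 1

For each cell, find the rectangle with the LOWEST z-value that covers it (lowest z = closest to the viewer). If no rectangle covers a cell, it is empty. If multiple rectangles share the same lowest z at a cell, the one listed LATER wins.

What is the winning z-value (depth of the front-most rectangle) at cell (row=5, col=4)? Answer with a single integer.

Check cell (5,4):
  A: rows 2-5 cols 1-4 z=1 -> covers; best now A (z=1)
  B: rows 4-5 cols 2-3 -> outside (col miss)
  C: rows 3-5 cols 2-4 z=1 -> covers; best now C (z=1)
Winner: C at z=1

Answer: 1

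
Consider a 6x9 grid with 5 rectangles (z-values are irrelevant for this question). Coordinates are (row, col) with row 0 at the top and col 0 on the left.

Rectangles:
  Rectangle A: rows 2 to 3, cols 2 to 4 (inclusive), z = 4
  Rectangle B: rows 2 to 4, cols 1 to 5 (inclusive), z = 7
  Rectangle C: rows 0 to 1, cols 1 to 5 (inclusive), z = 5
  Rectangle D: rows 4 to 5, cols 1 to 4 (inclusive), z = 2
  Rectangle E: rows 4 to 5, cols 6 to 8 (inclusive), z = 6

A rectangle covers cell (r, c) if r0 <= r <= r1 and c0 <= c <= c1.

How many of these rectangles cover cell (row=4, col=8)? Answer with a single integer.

Answer: 1

Derivation:
Check cell (4,8):
  A: rows 2-3 cols 2-4 -> outside (row miss)
  B: rows 2-4 cols 1-5 -> outside (col miss)
  C: rows 0-1 cols 1-5 -> outside (row miss)
  D: rows 4-5 cols 1-4 -> outside (col miss)
  E: rows 4-5 cols 6-8 -> covers
Count covering = 1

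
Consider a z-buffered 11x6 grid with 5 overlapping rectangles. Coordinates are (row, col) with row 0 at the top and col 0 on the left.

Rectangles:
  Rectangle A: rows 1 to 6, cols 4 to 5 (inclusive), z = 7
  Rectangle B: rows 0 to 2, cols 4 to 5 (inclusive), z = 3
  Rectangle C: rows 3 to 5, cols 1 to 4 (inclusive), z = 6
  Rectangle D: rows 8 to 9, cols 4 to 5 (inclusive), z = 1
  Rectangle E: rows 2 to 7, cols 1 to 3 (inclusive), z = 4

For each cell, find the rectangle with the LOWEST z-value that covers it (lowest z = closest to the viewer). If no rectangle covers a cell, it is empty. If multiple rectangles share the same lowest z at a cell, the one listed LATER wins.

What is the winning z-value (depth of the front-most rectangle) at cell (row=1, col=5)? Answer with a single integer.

Check cell (1,5):
  A: rows 1-6 cols 4-5 z=7 -> covers; best now A (z=7)
  B: rows 0-2 cols 4-5 z=3 -> covers; best now B (z=3)
  C: rows 3-5 cols 1-4 -> outside (row miss)
  D: rows 8-9 cols 4-5 -> outside (row miss)
  E: rows 2-7 cols 1-3 -> outside (row miss)
Winner: B at z=3

Answer: 3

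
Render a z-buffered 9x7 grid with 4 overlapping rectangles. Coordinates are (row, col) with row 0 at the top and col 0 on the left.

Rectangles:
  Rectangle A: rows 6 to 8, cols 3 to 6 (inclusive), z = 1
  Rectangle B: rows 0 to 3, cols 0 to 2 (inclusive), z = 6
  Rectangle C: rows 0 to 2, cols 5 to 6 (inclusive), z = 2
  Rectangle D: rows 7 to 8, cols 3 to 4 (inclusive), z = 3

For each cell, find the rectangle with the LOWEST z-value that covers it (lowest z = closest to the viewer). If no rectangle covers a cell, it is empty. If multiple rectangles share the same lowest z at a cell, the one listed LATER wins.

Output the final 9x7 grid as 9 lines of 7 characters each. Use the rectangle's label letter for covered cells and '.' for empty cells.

BBB..CC
BBB..CC
BBB..CC
BBB....
.......
.......
...AAAA
...AAAA
...AAAA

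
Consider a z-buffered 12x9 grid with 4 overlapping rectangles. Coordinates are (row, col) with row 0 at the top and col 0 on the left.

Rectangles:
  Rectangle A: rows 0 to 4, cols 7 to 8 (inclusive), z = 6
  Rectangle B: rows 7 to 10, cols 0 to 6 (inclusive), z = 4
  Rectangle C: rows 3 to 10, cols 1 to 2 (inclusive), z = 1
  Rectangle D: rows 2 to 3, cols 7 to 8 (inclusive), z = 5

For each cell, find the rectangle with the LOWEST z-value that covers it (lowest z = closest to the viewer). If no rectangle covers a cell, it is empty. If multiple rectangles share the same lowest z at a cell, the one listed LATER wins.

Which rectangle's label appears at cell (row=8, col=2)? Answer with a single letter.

Answer: C

Derivation:
Check cell (8,2):
  A: rows 0-4 cols 7-8 -> outside (row miss)
  B: rows 7-10 cols 0-6 z=4 -> covers; best now B (z=4)
  C: rows 3-10 cols 1-2 z=1 -> covers; best now C (z=1)
  D: rows 2-3 cols 7-8 -> outside (row miss)
Winner: C at z=1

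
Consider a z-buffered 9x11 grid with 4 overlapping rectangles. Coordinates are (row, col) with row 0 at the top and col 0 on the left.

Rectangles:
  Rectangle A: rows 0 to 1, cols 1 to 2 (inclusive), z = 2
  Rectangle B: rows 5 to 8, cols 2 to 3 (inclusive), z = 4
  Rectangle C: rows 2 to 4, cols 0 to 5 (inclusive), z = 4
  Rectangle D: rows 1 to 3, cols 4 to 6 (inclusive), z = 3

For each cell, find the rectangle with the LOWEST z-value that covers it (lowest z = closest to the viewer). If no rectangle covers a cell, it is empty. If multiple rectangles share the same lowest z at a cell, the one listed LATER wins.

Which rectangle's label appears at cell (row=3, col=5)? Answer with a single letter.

Answer: D

Derivation:
Check cell (3,5):
  A: rows 0-1 cols 1-2 -> outside (row miss)
  B: rows 5-8 cols 2-3 -> outside (row miss)
  C: rows 2-4 cols 0-5 z=4 -> covers; best now C (z=4)
  D: rows 1-3 cols 4-6 z=3 -> covers; best now D (z=3)
Winner: D at z=3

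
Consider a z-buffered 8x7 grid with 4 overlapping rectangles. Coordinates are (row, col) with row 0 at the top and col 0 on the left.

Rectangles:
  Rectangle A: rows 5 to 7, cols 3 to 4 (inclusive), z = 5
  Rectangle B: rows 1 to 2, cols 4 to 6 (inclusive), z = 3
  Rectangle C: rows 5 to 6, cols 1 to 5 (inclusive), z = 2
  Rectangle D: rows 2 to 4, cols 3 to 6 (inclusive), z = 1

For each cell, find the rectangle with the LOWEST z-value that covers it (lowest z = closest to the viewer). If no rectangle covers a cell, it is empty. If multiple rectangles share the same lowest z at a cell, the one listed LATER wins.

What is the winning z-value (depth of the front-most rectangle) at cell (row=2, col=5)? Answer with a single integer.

Answer: 1

Derivation:
Check cell (2,5):
  A: rows 5-7 cols 3-4 -> outside (row miss)
  B: rows 1-2 cols 4-6 z=3 -> covers; best now B (z=3)
  C: rows 5-6 cols 1-5 -> outside (row miss)
  D: rows 2-4 cols 3-6 z=1 -> covers; best now D (z=1)
Winner: D at z=1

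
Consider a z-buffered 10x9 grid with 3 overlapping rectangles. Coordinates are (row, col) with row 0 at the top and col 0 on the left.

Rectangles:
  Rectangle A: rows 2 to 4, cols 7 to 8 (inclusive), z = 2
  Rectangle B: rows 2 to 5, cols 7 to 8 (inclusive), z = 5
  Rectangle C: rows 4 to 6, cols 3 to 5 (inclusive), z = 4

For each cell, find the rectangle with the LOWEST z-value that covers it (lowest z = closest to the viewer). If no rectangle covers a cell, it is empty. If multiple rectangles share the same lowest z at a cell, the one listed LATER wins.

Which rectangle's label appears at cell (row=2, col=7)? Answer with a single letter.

Answer: A

Derivation:
Check cell (2,7):
  A: rows 2-4 cols 7-8 z=2 -> covers; best now A (z=2)
  B: rows 2-5 cols 7-8 z=5 -> covers; best now A (z=2)
  C: rows 4-6 cols 3-5 -> outside (row miss)
Winner: A at z=2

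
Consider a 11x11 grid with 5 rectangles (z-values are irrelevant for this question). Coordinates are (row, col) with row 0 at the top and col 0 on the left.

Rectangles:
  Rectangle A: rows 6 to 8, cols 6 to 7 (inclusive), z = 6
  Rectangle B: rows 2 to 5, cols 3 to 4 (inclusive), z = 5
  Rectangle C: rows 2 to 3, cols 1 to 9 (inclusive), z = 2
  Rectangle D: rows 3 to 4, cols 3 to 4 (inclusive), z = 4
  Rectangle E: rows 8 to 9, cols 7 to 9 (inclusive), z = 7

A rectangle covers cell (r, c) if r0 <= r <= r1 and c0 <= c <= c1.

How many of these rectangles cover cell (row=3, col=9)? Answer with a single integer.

Check cell (3,9):
  A: rows 6-8 cols 6-7 -> outside (row miss)
  B: rows 2-5 cols 3-4 -> outside (col miss)
  C: rows 2-3 cols 1-9 -> covers
  D: rows 3-4 cols 3-4 -> outside (col miss)
  E: rows 8-9 cols 7-9 -> outside (row miss)
Count covering = 1

Answer: 1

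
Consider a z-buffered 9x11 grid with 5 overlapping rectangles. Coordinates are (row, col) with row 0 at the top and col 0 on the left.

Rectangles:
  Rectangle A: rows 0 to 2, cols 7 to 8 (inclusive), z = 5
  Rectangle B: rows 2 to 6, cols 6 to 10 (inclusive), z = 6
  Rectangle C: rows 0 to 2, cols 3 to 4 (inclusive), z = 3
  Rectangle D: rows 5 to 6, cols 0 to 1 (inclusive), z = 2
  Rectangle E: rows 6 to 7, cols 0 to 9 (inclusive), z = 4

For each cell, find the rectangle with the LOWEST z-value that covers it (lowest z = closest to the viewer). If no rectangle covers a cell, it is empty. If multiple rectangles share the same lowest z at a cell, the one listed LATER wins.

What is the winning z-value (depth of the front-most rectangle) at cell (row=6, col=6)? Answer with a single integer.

Check cell (6,6):
  A: rows 0-2 cols 7-8 -> outside (row miss)
  B: rows 2-6 cols 6-10 z=6 -> covers; best now B (z=6)
  C: rows 0-2 cols 3-4 -> outside (row miss)
  D: rows 5-6 cols 0-1 -> outside (col miss)
  E: rows 6-7 cols 0-9 z=4 -> covers; best now E (z=4)
Winner: E at z=4

Answer: 4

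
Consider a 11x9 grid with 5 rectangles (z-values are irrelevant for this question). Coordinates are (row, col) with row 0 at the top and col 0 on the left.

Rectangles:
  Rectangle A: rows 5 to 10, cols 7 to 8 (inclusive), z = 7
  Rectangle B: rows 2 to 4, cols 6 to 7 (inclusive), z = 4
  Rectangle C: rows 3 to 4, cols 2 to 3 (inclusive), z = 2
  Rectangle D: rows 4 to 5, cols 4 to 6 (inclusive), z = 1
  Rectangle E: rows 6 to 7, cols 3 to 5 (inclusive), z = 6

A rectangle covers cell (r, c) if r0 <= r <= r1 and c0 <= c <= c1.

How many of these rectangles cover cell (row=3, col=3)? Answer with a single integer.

Check cell (3,3):
  A: rows 5-10 cols 7-8 -> outside (row miss)
  B: rows 2-4 cols 6-7 -> outside (col miss)
  C: rows 3-4 cols 2-3 -> covers
  D: rows 4-5 cols 4-6 -> outside (row miss)
  E: rows 6-7 cols 3-5 -> outside (row miss)
Count covering = 1

Answer: 1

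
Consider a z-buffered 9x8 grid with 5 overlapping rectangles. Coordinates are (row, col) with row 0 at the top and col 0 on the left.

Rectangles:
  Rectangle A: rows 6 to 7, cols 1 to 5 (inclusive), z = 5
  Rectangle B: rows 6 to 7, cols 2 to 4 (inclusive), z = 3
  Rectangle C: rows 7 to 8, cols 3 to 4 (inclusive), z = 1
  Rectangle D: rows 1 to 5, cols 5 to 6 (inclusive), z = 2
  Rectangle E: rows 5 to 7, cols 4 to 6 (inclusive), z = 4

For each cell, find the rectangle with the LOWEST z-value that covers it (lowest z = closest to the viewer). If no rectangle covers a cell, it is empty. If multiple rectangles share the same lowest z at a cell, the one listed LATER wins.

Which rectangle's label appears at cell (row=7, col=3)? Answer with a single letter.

Answer: C

Derivation:
Check cell (7,3):
  A: rows 6-7 cols 1-5 z=5 -> covers; best now A (z=5)
  B: rows 6-7 cols 2-4 z=3 -> covers; best now B (z=3)
  C: rows 7-8 cols 3-4 z=1 -> covers; best now C (z=1)
  D: rows 1-5 cols 5-6 -> outside (row miss)
  E: rows 5-7 cols 4-6 -> outside (col miss)
Winner: C at z=1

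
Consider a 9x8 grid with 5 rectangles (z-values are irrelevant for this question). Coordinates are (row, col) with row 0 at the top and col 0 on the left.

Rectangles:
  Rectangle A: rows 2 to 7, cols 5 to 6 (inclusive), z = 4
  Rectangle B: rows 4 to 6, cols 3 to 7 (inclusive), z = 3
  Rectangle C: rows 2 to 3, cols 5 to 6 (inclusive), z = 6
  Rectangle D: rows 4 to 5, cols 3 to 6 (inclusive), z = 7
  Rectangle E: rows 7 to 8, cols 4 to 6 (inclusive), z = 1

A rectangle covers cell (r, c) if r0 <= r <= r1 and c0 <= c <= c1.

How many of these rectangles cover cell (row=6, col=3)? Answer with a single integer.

Answer: 1

Derivation:
Check cell (6,3):
  A: rows 2-7 cols 5-6 -> outside (col miss)
  B: rows 4-6 cols 3-7 -> covers
  C: rows 2-3 cols 5-6 -> outside (row miss)
  D: rows 4-5 cols 3-6 -> outside (row miss)
  E: rows 7-8 cols 4-6 -> outside (row miss)
Count covering = 1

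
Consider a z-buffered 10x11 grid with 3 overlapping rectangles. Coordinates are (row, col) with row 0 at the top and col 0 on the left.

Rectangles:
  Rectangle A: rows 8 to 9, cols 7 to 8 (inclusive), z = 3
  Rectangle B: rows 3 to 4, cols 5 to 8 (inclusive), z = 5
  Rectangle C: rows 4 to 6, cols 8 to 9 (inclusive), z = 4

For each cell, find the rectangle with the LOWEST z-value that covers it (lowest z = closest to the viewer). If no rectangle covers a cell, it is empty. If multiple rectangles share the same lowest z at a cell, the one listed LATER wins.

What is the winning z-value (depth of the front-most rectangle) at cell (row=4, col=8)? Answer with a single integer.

Answer: 4

Derivation:
Check cell (4,8):
  A: rows 8-9 cols 7-8 -> outside (row miss)
  B: rows 3-4 cols 5-8 z=5 -> covers; best now B (z=5)
  C: rows 4-6 cols 8-9 z=4 -> covers; best now C (z=4)
Winner: C at z=4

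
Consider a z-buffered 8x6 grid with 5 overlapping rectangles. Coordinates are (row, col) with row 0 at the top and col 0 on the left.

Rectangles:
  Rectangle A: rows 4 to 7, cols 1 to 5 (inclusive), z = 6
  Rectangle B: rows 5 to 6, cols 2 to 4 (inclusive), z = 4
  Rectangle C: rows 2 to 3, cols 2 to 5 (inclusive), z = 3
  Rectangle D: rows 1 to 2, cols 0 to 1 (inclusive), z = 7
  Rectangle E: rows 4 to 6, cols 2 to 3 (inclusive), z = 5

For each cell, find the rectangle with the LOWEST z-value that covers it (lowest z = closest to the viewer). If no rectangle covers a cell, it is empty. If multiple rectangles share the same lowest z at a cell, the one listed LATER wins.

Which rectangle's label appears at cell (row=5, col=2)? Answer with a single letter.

Check cell (5,2):
  A: rows 4-7 cols 1-5 z=6 -> covers; best now A (z=6)
  B: rows 5-6 cols 2-4 z=4 -> covers; best now B (z=4)
  C: rows 2-3 cols 2-5 -> outside (row miss)
  D: rows 1-2 cols 0-1 -> outside (row miss)
  E: rows 4-6 cols 2-3 z=5 -> covers; best now B (z=4)
Winner: B at z=4

Answer: B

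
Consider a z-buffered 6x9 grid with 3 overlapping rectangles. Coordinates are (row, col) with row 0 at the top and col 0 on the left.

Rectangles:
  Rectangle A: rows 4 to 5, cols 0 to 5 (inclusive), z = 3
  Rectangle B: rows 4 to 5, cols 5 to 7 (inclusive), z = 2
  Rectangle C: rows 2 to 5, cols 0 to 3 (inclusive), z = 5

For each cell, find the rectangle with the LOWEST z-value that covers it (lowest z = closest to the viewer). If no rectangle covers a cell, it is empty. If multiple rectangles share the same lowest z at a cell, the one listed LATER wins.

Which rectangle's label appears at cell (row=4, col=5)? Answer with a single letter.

Answer: B

Derivation:
Check cell (4,5):
  A: rows 4-5 cols 0-5 z=3 -> covers; best now A (z=3)
  B: rows 4-5 cols 5-7 z=2 -> covers; best now B (z=2)
  C: rows 2-5 cols 0-3 -> outside (col miss)
Winner: B at z=2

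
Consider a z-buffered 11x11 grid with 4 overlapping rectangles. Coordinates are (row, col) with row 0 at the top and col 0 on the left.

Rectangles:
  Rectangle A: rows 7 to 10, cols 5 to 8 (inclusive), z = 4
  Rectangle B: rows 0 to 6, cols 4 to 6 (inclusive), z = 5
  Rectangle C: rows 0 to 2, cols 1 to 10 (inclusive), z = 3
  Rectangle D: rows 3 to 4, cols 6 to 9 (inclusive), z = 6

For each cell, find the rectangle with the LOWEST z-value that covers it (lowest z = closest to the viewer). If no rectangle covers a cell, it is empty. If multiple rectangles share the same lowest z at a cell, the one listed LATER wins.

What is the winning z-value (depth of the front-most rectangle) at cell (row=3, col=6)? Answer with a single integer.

Check cell (3,6):
  A: rows 7-10 cols 5-8 -> outside (row miss)
  B: rows 0-6 cols 4-6 z=5 -> covers; best now B (z=5)
  C: rows 0-2 cols 1-10 -> outside (row miss)
  D: rows 3-4 cols 6-9 z=6 -> covers; best now B (z=5)
Winner: B at z=5

Answer: 5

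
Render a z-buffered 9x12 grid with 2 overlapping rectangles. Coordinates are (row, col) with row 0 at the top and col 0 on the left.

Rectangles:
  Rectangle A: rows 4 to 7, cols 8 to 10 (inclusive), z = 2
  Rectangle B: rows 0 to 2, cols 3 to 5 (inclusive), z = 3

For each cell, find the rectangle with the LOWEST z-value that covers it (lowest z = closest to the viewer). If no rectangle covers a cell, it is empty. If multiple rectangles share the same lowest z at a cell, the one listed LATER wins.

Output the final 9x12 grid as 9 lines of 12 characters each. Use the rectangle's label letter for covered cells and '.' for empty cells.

...BBB......
...BBB......
...BBB......
............
........AAA.
........AAA.
........AAA.
........AAA.
............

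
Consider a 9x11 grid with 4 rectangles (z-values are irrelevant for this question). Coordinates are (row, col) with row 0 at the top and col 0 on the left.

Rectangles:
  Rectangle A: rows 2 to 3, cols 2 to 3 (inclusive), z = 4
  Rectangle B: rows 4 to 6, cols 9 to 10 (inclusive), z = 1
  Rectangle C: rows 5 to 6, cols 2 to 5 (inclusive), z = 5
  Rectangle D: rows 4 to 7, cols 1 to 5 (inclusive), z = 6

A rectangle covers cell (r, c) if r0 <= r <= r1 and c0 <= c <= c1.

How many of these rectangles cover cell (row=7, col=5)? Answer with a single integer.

Answer: 1

Derivation:
Check cell (7,5):
  A: rows 2-3 cols 2-3 -> outside (row miss)
  B: rows 4-6 cols 9-10 -> outside (row miss)
  C: rows 5-6 cols 2-5 -> outside (row miss)
  D: rows 4-7 cols 1-5 -> covers
Count covering = 1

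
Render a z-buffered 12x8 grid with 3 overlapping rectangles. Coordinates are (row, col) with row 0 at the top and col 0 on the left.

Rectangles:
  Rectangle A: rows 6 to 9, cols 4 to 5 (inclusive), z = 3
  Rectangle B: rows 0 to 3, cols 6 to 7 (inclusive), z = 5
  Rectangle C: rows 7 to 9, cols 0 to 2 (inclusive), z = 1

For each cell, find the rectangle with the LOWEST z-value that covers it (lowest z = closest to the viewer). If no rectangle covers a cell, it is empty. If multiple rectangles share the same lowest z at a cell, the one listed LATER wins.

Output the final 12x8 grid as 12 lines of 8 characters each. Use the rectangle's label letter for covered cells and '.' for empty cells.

......BB
......BB
......BB
......BB
........
........
....AA..
CCC.AA..
CCC.AA..
CCC.AA..
........
........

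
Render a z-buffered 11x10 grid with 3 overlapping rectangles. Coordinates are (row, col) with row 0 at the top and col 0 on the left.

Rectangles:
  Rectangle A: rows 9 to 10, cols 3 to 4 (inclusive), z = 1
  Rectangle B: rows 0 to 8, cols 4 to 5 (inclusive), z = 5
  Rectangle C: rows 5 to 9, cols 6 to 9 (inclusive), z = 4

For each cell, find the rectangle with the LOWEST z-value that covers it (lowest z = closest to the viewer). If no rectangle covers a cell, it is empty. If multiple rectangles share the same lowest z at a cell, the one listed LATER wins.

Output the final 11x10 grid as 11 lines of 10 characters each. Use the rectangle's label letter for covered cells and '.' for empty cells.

....BB....
....BB....
....BB....
....BB....
....BB....
....BBCCCC
....BBCCCC
....BBCCCC
....BBCCCC
...AA.CCCC
...AA.....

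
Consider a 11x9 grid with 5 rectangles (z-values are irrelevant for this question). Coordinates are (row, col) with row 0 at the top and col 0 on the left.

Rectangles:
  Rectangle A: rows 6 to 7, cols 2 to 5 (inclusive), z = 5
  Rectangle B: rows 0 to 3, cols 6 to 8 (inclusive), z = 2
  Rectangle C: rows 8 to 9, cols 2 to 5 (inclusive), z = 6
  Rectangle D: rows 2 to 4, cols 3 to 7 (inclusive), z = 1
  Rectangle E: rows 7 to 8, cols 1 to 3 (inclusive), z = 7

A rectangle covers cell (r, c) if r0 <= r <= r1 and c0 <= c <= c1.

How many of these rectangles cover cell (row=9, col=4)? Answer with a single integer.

Check cell (9,4):
  A: rows 6-7 cols 2-5 -> outside (row miss)
  B: rows 0-3 cols 6-8 -> outside (row miss)
  C: rows 8-9 cols 2-5 -> covers
  D: rows 2-4 cols 3-7 -> outside (row miss)
  E: rows 7-8 cols 1-3 -> outside (row miss)
Count covering = 1

Answer: 1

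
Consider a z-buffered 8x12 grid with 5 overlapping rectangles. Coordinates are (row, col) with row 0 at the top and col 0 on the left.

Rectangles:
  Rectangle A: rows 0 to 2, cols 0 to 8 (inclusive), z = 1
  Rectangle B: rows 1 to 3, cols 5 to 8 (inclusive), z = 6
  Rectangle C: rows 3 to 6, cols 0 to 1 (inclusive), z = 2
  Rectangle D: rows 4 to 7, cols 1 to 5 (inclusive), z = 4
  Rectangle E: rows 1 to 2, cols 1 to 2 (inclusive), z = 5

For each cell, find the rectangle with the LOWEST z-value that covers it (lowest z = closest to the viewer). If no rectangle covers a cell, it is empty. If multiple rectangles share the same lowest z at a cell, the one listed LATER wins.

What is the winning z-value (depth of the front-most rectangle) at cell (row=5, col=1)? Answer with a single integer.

Answer: 2

Derivation:
Check cell (5,1):
  A: rows 0-2 cols 0-8 -> outside (row miss)
  B: rows 1-3 cols 5-8 -> outside (row miss)
  C: rows 3-6 cols 0-1 z=2 -> covers; best now C (z=2)
  D: rows 4-7 cols 1-5 z=4 -> covers; best now C (z=2)
  E: rows 1-2 cols 1-2 -> outside (row miss)
Winner: C at z=2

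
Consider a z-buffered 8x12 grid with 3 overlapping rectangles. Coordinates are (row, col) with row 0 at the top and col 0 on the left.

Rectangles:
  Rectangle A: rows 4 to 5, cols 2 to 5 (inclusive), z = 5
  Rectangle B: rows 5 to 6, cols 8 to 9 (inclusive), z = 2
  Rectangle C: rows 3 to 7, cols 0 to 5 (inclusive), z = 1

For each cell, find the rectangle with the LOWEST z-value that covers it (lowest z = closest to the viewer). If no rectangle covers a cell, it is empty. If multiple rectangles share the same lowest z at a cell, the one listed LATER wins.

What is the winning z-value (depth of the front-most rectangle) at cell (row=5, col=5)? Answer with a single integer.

Answer: 1

Derivation:
Check cell (5,5):
  A: rows 4-5 cols 2-5 z=5 -> covers; best now A (z=5)
  B: rows 5-6 cols 8-9 -> outside (col miss)
  C: rows 3-7 cols 0-5 z=1 -> covers; best now C (z=1)
Winner: C at z=1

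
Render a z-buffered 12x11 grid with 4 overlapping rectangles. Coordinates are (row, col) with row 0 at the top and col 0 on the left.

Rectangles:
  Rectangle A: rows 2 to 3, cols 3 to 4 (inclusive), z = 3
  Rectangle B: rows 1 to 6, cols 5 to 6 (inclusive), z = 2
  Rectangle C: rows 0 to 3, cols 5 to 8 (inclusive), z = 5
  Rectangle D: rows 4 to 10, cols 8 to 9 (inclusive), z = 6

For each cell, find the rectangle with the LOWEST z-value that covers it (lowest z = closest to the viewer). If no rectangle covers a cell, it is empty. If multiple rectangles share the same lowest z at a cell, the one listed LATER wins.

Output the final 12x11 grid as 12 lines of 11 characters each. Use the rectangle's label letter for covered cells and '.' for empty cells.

.....CCCC..
.....BBCC..
...AABBCC..
...AABBCC..
.....BB.DD.
.....BB.DD.
.....BB.DD.
........DD.
........DD.
........DD.
........DD.
...........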